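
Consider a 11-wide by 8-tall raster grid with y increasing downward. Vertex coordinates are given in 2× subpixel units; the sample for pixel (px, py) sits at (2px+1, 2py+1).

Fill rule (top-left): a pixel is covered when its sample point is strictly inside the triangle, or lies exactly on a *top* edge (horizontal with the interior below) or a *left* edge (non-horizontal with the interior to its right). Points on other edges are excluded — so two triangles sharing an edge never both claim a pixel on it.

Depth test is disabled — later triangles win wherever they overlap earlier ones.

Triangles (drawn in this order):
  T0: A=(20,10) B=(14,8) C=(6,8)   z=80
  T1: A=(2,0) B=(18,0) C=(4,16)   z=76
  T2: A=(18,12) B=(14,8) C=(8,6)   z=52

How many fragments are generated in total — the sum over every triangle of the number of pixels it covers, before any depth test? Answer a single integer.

T0:
  2·area = 16  (B↔C swapped to make it positive)
  edge (20, 10)→(6, 8): d=(-14,-2) top-left  bias=+0
  edge (6, 8)→(14, 8): d=(8,0) top-left  bias=+0
  edge (14, 8)→(20, 10): d=(6,2) right/bottom  bias=-1
    (2,2)@(5, 5): e=[40,-24,0] → .  [on edge]
    (5,3)@(11, 7): e=[24,-8,0] → .  [on edge]
    (6,4)@(13, 9): e=[0,8,8] → X  [on edge]
    (7,4)@(15, 9): e=[4,8,4] → X
    (8,4)@(17, 9): e=[8,8,0] → .  [on edge]
    (6,5)@(13, 11): e=[-28,24,20] → .
    (7,5)@(15, 11): e=[-24,24,16] → .
  covered (2 px):
    . . . . . . . . . . .
    . . . . . . . . . . .
    . . . . . . . . . . .
    . . . . . . . . . . .
    . . . . . . X X . . .
    . . . . . . . . . . .
    . . . . . . . . . . .
    . . . . . . . . . . .
T1:
  2·area = 256
  edge (2, 0)→(18, 0): d=(16,0) top-left  bias=+0
  edge (18, 0)→(4, 16): d=(-14,16) right/bottom  bias=-1
  edge (4, 16)→(2, 0): d=(-2,-16) top-left  bias=+0
    (1,0)@(3, 1): e=[16,226,14] → X
    (2,0)@(5, 1): e=[16,194,46] → X
    (3,0)@(7, 1): e=[16,162,78] → X
    (4,0)@(9, 1): e=[16,130,110] → X
    (5,0)@(11, 1): e=[16,98,142] → X
    (6,0)@(13, 1): e=[16,66,174] → X
    (7,0)@(15, 1): e=[16,34,206] → X
    (8,0)@(17, 1): e=[16,2,238] → X
    (9,0)@(19, 1): e=[16,-30,270] → .
    (1,1)@(3, 3): e=[48,198,10] → X
    (8,1)@(17, 3): e=[48,-26,234] → .
    (1,2)@(3, 5): e=[80,170,6] → X
  covered (32 px):
    . X X X X X X X X . .
    . X X X X X X X . . .
    . X X X X X X . . . .
    . X X X X X . . . . .
    . . X X X . . . . . .
    . . X X . . . . . . .
    . . X . . . . . . . .
    . . . . . . . . . . .
T2:
  2·area = 16  (B↔C swapped to make it positive)
  edge (18, 12)→(8, 6): d=(-10,-6) top-left  bias=+0
  edge (8, 6)→(14, 8): d=(6,2) right/bottom  bias=-1
  edge (14, 8)→(18, 12): d=(4,4) right/bottom  bias=-1
    (3,0)@(7, 1): e=[44,-28,0] → .  [on edge]
    (1,1)@(3, 3): e=[0,-8,24] → .  [on edge]
    (4,1)@(9, 3): e=[36,-20,0] → .  [on edge]
    (2,2)@(5, 5): e=[-8,0,24] → .  [on edge]
    (5,2)@(11, 5): e=[28,-12,0] → .  [on edge]
    (5,3)@(11, 7): e=[8,0,8] → .  [on edge]
    (6,3)@(13, 7): e=[20,-4,0] → .  [on edge]
    (6,4)@(13, 9): e=[0,8,8] → X  [on edge]
    (7,4)@(15, 9): e=[12,4,0] → .  [on edge]
    (8,4)@(17, 9): e=[24,0,-8] → .  [on edge]
    (6,5)@(13, 11): e=[-20,20,16] → .
    (8,5)@(17, 11): e=[4,12,0] → .  [on edge]
    (9,6)@(19, 13): e=[-4,20,0] → .  [on edge]
    (10,7)@(21, 15): e=[-12,28,0] → .  [on edge]
  covered (1 px):
    . . . . . . . . . . .
    . . . . . . . . . . .
    . . . . . . . . . . .
    . . . . . . . . . . .
    . . . . . . X . . . .
    . . . . . . . . . . .
    . . . . . . . . . . .
    . . . . . . . . . . .

Result: 35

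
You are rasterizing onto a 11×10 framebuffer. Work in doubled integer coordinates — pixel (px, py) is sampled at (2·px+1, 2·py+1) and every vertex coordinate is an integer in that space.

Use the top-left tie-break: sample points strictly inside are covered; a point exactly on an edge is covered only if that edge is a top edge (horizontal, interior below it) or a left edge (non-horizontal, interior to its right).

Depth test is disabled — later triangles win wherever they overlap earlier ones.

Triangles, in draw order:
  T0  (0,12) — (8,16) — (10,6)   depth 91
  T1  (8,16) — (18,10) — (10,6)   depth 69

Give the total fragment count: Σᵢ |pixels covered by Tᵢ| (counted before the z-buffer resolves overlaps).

T0:
  2·area = 88  (B↔C swapped to make it positive)
  edge (0, 12)→(10, 6): d=(10,-6) top-left  bias=+0
  edge (10, 6)→(8, 16): d=(-2,10) right/bottom  bias=-1
  edge (8, 16)→(0, 12): d=(-8,-4) top-left  bias=+0
    (5,0)@(11, 1): e=[-44,0,132] → ·  [on edge]
    (7,1)@(15, 3): e=[0,-44,132] → ·  [on edge]
    (4,3)@(9, 7): e=[4,8,76] → #
    (5,3)@(11, 7): e=[16,-12,84] → ·
    (2,4)@(5, 9): e=[0,44,44] → #  [on edge]
    (3,4)@(7, 9): e=[12,24,52] → #
    (5,4)@(11, 9): e=[36,-16,68] → ·
    (1,5)@(3, 11): e=[8,60,20] → #
    (4,5)@(9, 11): e=[44,0,44] → ·  [on edge]
    (1,6)@(3, 13): e=[28,56,4] → #
    (4,6)@(9, 13): e=[64,-4,28] → ·
    (1,7)@(3, 15): e=[48,52,-12] → ·
  covered (11 px):
    · · · · · · · · · · ·
    · · · · · · · · · · ·
    · · · · · · · · · · ·
    · · · · # · · · · · ·
    · · # # # · · · · · ·
    · # # # · · · · · · ·
    · # # # · · · · · · ·
    · · · # · · · · · · ·
    · · · · · · · · · · ·
    · · · · · · · · · · ·
T1:
  2·area = 88  (B↔C swapped to make it positive)
  edge (8, 16)→(10, 6): d=(2,-10) top-left  bias=+0
  edge (10, 6)→(18, 10): d=(8,4) right/bottom  bias=-1
  edge (18, 10)→(8, 16): d=(-10,6) right/bottom  bias=-1
    (5,0)@(11, 1): e=[0,-44,132] → ·  [on edge]
    (5,3)@(11, 7): e=[12,4,72] → #
    (6,3)@(13, 7): e=[32,-4,60] → ·
    (5,4)@(11, 9): e=[16,20,52] → #
    (6,4)@(13, 9): e=[36,12,40] → #
    (7,4)@(15, 9): e=[56,4,28] → #
    (8,4)@(17, 9): e=[76,-4,16] → ·
    (4,5)@(9, 11): e=[0,44,44] → #  [on edge]
    (8,5)@(17, 11): e=[80,12,-4] → ·
    (4,6)@(9, 13): e=[4,60,24] → #
    (6,6)@(13, 13): e=[44,44,0] → ·  [on edge]
    (7,6)@(15, 13): e=[64,36,-12] → ·
    (1,9)@(3, 19): e=[-44,132,0] → ·  [on edge]
  covered (11 px):
    · · · · · · · · · · ·
    · · · · · · · · · · ·
    · · · · · · · · · · ·
    · · · · · # · · · · ·
    · · · · · # # # · · ·
    · · · · # # # # · · ·
    · · · · # # · · · · ·
    · · · · # · · · · · ·
    · · · · · · · · · · ·
    · · · · · · · · · · ·

Answer: 22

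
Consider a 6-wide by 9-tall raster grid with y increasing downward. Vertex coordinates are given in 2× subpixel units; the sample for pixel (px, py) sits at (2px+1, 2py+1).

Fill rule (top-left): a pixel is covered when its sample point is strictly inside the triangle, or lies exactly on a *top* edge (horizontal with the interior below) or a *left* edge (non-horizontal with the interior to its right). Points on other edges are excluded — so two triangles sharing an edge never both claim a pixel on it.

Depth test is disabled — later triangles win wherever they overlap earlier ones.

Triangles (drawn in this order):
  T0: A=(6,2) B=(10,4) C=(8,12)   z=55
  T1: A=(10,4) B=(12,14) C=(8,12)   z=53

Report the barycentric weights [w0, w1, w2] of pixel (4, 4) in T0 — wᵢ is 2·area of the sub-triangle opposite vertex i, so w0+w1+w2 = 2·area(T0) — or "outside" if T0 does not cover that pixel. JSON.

T0:
  2·area = 36
  edge (6, 2)→(10, 4): d=(4,2) right/bottom  bias=-1
  edge (10, 4)→(8, 12): d=(-2,8) right/bottom  bias=-1
  edge (8, 12)→(6, 2): d=(-2,-10) top-left  bias=+0
    (3,1)@(7, 3): e=[2,26,8] → X
    (4,1)@(9, 3): e=[-2,10,28] → .
    (3,2)@(7, 5): e=[10,22,4] → X
    (4,2)@(9, 5): e=[6,6,24] → X
    (5,2)@(11, 5): e=[2,-10,44] → .
    (3,3)@(7, 7): e=[18,18,0] → X  [on edge]
    (5,3)@(11, 7): e=[10,-14,40] → .
    (3,4)@(7, 9): e=[26,14,-4] → .
    (4,4)@(9, 9): e=[22,-2,16] → .
    (4,8)@(9, 17): e=[54,-18,0] → .  [on edge]
  covered (5 px):
    . . . . . .
    . . . X . .
    . . . X X .
    . . . X X .
    . . . . . .
    . . . . . .
    . . . . . .
    . . . . . .
    . . . . . .
T1:
  2·area = 36
  edge (10, 4)→(12, 14): d=(2,10) right/bottom  bias=-1
  edge (12, 14)→(8, 12): d=(-4,-2) top-left  bias=+0
  edge (8, 12)→(10, 4): d=(2,-8) top-left  bias=+0
    (4,4)@(9, 9): e=[20,14,2] → X
    (5,4)@(11, 9): e=[0,18,18] → .  [on edge]
    (4,5)@(9, 11): e=[24,6,6] → X
    (5,5)@(11, 11): e=[4,10,22] → X
    (4,6)@(9, 13): e=[28,-2,10] → .
    (5,6)@(11, 13): e=[8,2,26] → X
    (5,7)@(11, 15): e=[12,-6,30] → .
  covered (4 px):
    . . . . . .
    . . . . . .
    . . . . . .
    . . . . . .
    . . . . X .
    . . . . X X
    . . . . . X
    . . . . . .
    . . . . . .

Result: "outside"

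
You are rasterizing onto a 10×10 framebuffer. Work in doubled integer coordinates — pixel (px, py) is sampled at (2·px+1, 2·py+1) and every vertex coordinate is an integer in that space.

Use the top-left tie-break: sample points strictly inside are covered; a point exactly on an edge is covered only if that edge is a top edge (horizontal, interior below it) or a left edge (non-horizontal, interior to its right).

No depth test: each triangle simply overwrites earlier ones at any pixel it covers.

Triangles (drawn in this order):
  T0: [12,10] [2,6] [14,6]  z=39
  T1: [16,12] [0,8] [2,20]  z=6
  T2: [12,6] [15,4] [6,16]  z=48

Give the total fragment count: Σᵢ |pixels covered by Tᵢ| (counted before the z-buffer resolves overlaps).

T0:
  2·area = 48
  edge (12, 10)→(2, 6): d=(-10,-4) top-left  bias=+0
  edge (2, 6)→(14, 6): d=(12,0) top-left  bias=+0
  edge (14, 6)→(12, 10): d=(-2,4) right/bottom  bias=-1
    (2,3)@(5, 7): e=[2,12,34] → █
    (3,3)@(7, 7): e=[10,12,26] → █
    (4,3)@(9, 7): e=[18,12,18] → █
    (5,3)@(11, 7): e=[26,12,10] → █
    (6,3)@(13, 7): e=[34,12,2] → █
    (7,3)@(15, 7): e=[42,12,-6] → ·
    (2,4)@(5, 9): e=[-18,36,30] → ·
    (3,4)@(7, 9): e=[-10,36,22] → ·
    (4,4)@(9, 9): e=[-2,36,14] → ·
    (5,4)@(11, 9): e=[6,36,6] → █
    (6,4)@(13, 9): e=[14,36,-2] → ·
    (5,5)@(11, 11): e=[-14,60,2] → ·
  covered (6 px):
    · · · · · · · · · ·
    · · · · · · · · · ·
    · · · · · · · · · ·
    · · █ █ █ █ █ · · ·
    · · · · · █ · · · ·
    · · · · · · · · · ·
    · · · · · · · · · ·
    · · · · · · · · · ·
    · · · · · · · · · ·
    · · · · · · · · · ·
T1:
  2·area = 184  (B↔C swapped to make it positive)
  edge (16, 12)→(2, 20): d=(-14,8) right/bottom  bias=-1
  edge (2, 20)→(0, 8): d=(-2,-12) top-left  bias=+0
  edge (0, 8)→(16, 12): d=(16,4) right/bottom  bias=-1
    (0,4)@(1, 9): e=[162,10,12] → █
    (1,4)@(3, 9): e=[146,34,4] → █
    (2,4)@(5, 9): e=[130,58,-4] → ·
    (0,5)@(1, 11): e=[134,6,44] → █
    (2,5)@(5, 11): e=[102,54,28] → █
    (3,5)@(7, 11): e=[86,78,20] → █
    (4,5)@(9, 11): e=[70,102,12] → █
    (5,5)@(11, 11): e=[54,126,4] → █
    (6,5)@(13, 11): e=[38,150,-4] → ·
    (0,6)@(1, 13): e=[106,2,76] → █
    (6,6)@(13, 13): e=[10,146,28] → █
    (7,6)@(15, 13): e=[-6,170,20] → ·
  covered (23 px):
    · · · · · · · · · ·
    · · · · · · · · · ·
    · · · · · · · · · ·
    · · · · · · · · · ·
    █ █ · · · · · · · ·
    █ █ █ █ █ █ · · · ·
    █ █ █ █ █ █ █ · · ·
    · █ █ █ █ · · · · ·
    · █ █ █ · · · · · ·
    · █ · · · · · · · ·
T2:
  2·area = 18
  edge (12, 6)→(15, 4): d=(3,-2) top-left  bias=+0
  edge (15, 4)→(6, 16): d=(-9,12) right/bottom  bias=-1
  edge (6, 16)→(12, 6): d=(6,-10) top-left  bias=+0
    (7,0)@(15, 1): e=[-9,27,0] → ·  [on edge]
    (5,4)@(11, 9): e=[7,3,8] → █
    (6,4)@(13, 9): e=[11,-21,28] → ·
    (4,5)@(9, 11): e=[9,9,0] → █  [on edge]
    (5,5)@(11, 11): e=[13,-15,20] → ·
    (4,6)@(9, 13): e=[15,-9,12] → ·
  covered (2 px):
    · · · · · · · · · ·
    · · · · · · · · · ·
    · · · · · · · · · ·
    · · · · · · · · · ·
    · · · · · █ · · · ·
    · · · · █ · · · · ·
    · · · · · · · · · ·
    · · · · · · · · · ·
    · · · · · · · · · ·
    · · · · · · · · · ·

Result: 31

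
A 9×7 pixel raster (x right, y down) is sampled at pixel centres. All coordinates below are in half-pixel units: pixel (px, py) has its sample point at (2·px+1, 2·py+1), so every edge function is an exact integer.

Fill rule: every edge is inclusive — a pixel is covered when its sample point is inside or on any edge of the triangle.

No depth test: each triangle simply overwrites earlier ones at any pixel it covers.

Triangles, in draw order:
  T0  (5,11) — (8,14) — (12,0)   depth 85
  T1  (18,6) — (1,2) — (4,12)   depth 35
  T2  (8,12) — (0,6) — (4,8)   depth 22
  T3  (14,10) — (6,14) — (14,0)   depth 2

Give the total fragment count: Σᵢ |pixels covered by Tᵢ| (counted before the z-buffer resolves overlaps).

T0:
  2·area = 54  (B↔C swapped to make it positive)
  edge (5, 11)→(12, 0): d=(7,-11) inclusive
  edge (12, 0)→(8, 14): d=(-4,14) inclusive
  edge (8, 14)→(5, 11): d=(-3,-3) inclusive
    (5,1)@(11, 3): e=[10,2,42] → █
    (6,1)@(13, 3): e=[32,-26,48] → ·
    (4,2)@(9, 5): e=[2,22,30] → █
    (5,2)@(11, 5): e=[24,-6,36] → ·
    (0,3)@(1, 7): e=[-72,126,0] → ·  [on edge]
    (4,3)@(9, 7): e=[16,14,24] → █
    (5,3)@(11, 7): e=[38,-14,30] → ·
    (1,4)@(3, 9): e=[-36,90,0] → ·  [on edge]
    (3,4)@(7, 9): e=[8,34,12] → █
    (5,4)@(11, 9): e=[52,-22,24] → ·
    (2,5)@(5, 11): e=[0,54,0] → █  [on edge]
    (4,5)@(9, 11): e=[44,-2,12] → ·
    (3,6)@(7, 13): e=[36,18,0] → █  [on edge]
  covered (8 px):
    · · · · · · · · ·
    · · · · · █ · · ·
    · · · · █ · · · ·
    · · · · █ · · · ·
    · · · █ █ · · · ·
    · · █ █ · · · · ·
    · · · █ · · · · ·
T1:
  2·area = 158  (B↔C swapped to make it positive)
  edge (18, 6)→(4, 12): d=(-14,6) inclusive
  edge (4, 12)→(1, 2): d=(-3,-10) inclusive
  edge (1, 2)→(18, 6): d=(17,4) inclusive
    (1,1)@(3, 3): e=[132,17,9] → █
    (2,1)@(5, 3): e=[120,37,1] → █
    (3,1)@(7, 3): e=[108,57,-7] → ·
    (1,2)@(3, 5): e=[104,11,43] → █
    (3,2)@(7, 5): e=[80,51,27] → █
    (4,2)@(9, 5): e=[68,71,19] → █
    (5,2)@(11, 5): e=[56,91,11] → █
    (6,2)@(13, 5): e=[44,111,3] → █
    (7,2)@(15, 5): e=[32,131,-5] → ·
    (1,3)@(3, 7): e=[76,5,77] → █
    (7,3)@(15, 7): e=[4,125,29] → █
    (8,3)@(17, 7): e=[-8,145,21] → ·
    (5,4)@(11, 9): e=[0,79,79] → █  [on edge]
  covered (20 px):
    · · · · · · · · ·
    · █ █ · · · · · ·
    · █ █ █ █ █ █ · ·
    · █ █ █ █ █ █ █ ·
    · · █ █ █ █ · · ·
    · · █ · · · · · ·
    · · · · · · · · ·
T2:
  2·area = 8
  edge (8, 12)→(0, 6): d=(-8,-6) inclusive
  edge (0, 6)→(4, 8): d=(4,2) inclusive
  edge (4, 8)→(8, 12): d=(4,4) inclusive
    (0,2)@(1, 5): e=[14,-6,0] → ·  [on edge]
    (1,3)@(3, 7): e=[10,-2,0] → ·  [on edge]
    (2,4)@(5, 9): e=[6,2,0] → █  [on edge]
    (3,4)@(7, 9): e=[18,-2,-8] → ·
    (2,5)@(5, 11): e=[-10,10,8] → ·
    (3,5)@(7, 11): e=[2,6,0] → █  [on edge]
    (4,5)@(9, 11): e=[14,2,-8] → ·
    (3,6)@(7, 13): e=[-14,14,8] → ·
    (4,6)@(9, 13): e=[-2,10,0] → ·  [on edge]
  covered (2 px):
    · · · · · · · · ·
    · · · · · · · · ·
    · · · · · · · · ·
    · · · · · · · · ·
    · · █ · · · · · ·
    · · · █ · · · · ·
    · · · · · · · · ·
T3:
  2·area = 80
  edge (14, 10)→(6, 14): d=(-8,4) inclusive
  edge (6, 14)→(14, 0): d=(8,-14) inclusive
  edge (14, 0)→(14, 10): d=(0,10) inclusive
    (6,1)@(13, 3): e=[60,10,10] → █
    (7,1)@(15, 3): e=[52,38,-10] → ·
    (6,2)@(13, 5): e=[44,26,10] → █
    (7,2)@(15, 5): e=[36,54,-10] → ·
    (5,3)@(11, 7): e=[36,14,30] → █
    (7,3)@(15, 7): e=[20,70,-10] → ·
    (4,4)@(9, 9): e=[28,2,50] → █
    (7,4)@(15, 9): e=[4,86,-10] → ·
    (4,5)@(9, 11): e=[12,18,50] → █
    (6,5)@(13, 11): e=[-4,74,10] → ·
    (3,6)@(7, 13): e=[4,6,70] → █
    (4,6)@(9, 13): e=[-4,34,50] → ·
  covered (10 px):
    · · · · · · · · ·
    · · · · · · █ · ·
    · · · · · · █ · ·
    · · · · · █ █ · ·
    · · · · █ █ █ · ·
    · · · · █ █ · · ·
    · · · █ · · · · ·

Result: 40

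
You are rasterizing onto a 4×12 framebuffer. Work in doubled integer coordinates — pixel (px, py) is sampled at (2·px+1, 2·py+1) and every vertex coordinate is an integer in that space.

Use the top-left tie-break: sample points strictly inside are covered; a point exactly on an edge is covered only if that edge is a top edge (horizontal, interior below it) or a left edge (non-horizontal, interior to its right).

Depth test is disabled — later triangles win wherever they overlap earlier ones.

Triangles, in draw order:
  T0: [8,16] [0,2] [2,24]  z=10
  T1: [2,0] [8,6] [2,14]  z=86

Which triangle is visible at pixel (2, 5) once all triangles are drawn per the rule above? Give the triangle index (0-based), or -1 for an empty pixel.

T0:
  2·area = 148  (B↔C swapped to make it positive)
  edge (8, 16)→(2, 24): d=(-6,8) right/bottom  bias=-1
  edge (2, 24)→(0, 2): d=(-2,-22) top-left  bias=+0
  edge (0, 2)→(8, 16): d=(8,14) right/bottom  bias=-1
    (0,2)@(1, 5): e=[122,16,10] → #
    (1,2)@(3, 5): e=[106,60,-18] → ·
    (0,3)@(1, 7): e=[110,12,26] → #
    (1,3)@(3, 7): e=[94,56,-2] → ·
    (0,4)@(1, 9): e=[98,8,42] → #
    (1,4)@(3, 9): e=[82,52,14] → #
    (2,4)@(5, 9): e=[66,96,-14] → ·
    (0,5)@(1, 11): e=[86,4,58] → #
    (2,5)@(5, 11): e=[54,92,2] → #
    (3,5)@(7, 11): e=[38,136,-26] → ·
    (0,6)@(1, 13): e=[74,0,74] → #  [on edge]
    (3,6)@(7, 13): e=[26,132,-10] → ·
  covered (19 px):
    · · · ·
    · · · ·
    # · · ·
    # · · ·
    # # · ·
    # # # ·
    # # # ·
    · # # #
    · # # #
    · # # ·
    · # · ·
    · · · ·
T1:
  2·area = 84
  edge (2, 0)→(8, 6): d=(6,6) right/bottom  bias=-1
  edge (8, 6)→(2, 14): d=(-6,8) right/bottom  bias=-1
  edge (2, 14)→(2, 0): d=(0,-14) top-left  bias=+0
    (1,0)@(3, 1): e=[0,70,14] → ·  [on edge]
    (1,1)@(3, 3): e=[12,58,14] → #
    (2,1)@(5, 3): e=[0,42,42] → ·  [on edge]
    (1,2)@(3, 5): e=[24,46,14] → #
    (2,2)@(5, 5): e=[12,30,42] → #
    (3,2)@(7, 5): e=[0,14,70] → ·  [on edge]
    (1,3)@(3, 7): e=[36,34,14] → #
    (3,3)@(7, 7): e=[12,2,70] → #
    (1,4)@(3, 9): e=[48,22,14] → #
    (3,4)@(7, 9): e=[24,-10,70] → ·
    (1,5)@(3, 11): e=[60,10,14] → #
    (2,5)@(5, 11): e=[48,-6,42] → ·
  covered (9 px):
    · · · ·
    · # · ·
    · # # ·
    · # # #
    · # # ·
    · # · ·
    · · · ·
    · · · ·
    · · · ·
    · · · ·
    · · · ·
    · · · ·

Z-buffer (winner per pixel, '.' = empty):
  . . . .
  . 1 . .
  0 1 1 .
  0 1 1 1
  0 1 1 .
  0 1 0 .
  0 0 0 .
  . 0 0 0
  . 0 0 0
  . 0 0 .
  . 0 . .
  . . . .

Answer: 0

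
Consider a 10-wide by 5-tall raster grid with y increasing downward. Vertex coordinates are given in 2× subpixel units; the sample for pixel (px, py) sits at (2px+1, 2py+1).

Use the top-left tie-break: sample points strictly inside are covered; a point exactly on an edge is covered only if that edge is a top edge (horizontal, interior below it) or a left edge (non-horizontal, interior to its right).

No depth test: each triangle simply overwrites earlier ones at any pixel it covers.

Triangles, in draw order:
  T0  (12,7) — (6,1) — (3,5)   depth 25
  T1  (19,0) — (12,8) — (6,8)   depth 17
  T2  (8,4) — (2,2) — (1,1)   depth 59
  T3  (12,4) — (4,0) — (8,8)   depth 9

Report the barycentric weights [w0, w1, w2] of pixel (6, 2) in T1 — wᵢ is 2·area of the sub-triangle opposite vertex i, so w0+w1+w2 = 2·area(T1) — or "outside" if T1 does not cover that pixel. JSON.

T0:
  2·area = 42  (B↔C swapped to make it positive)
  edge (12, 7)→(3, 5): d=(-9,-2) top-left  bias=+0
  edge (3, 5)→(6, 1): d=(3,-4) top-left  bias=+0
  edge (6, 1)→(12, 7): d=(6,6) right/bottom  bias=-1
    (2,1)@(5, 3): e=[22,2,18] → X
    (3,1)@(7, 3): e=[26,10,6] → X
    (4,1)@(9, 3): e=[30,18,-6] → .
    (1,2)@(3, 5): e=[0,0,42] → X  [on edge]
    (4,2)@(9, 5): e=[12,24,6] → X
    (5,2)@(11, 5): e=[16,32,-6] → .
    (1,3)@(3, 7): e=[-18,6,54] → .
    (2,3)@(5, 7): e=[-14,14,42] → .
    (3,3)@(7, 7): e=[-10,22,30] → .
    (4,3)@(9, 7): e=[-6,30,18] → .
  covered (6 px):
    . . . . . . . . . .
    . . X X . . . . . .
    . X X X X . . . . .
    . . . . . . . . . .
    . . . . . . . . . .
T1:
  2·area = 48
  edge (19, 0)→(12, 8): d=(-7,8) right/bottom  bias=-1
  edge (12, 8)→(6, 8): d=(-6,0) right/bottom  bias=-1
  edge (6, 8)→(19, 0): d=(13,-8) top-left  bias=+0
    (7,1)@(15, 3): e=[11,30,7] → X
    (8,1)@(17, 3): e=[-5,30,23] → .
    (5,2)@(11, 5): e=[29,18,1] → X
    (6,2)@(13, 5): e=[13,18,17] → X
    (7,2)@(15, 5): e=[-3,18,33] → .
    (4,3)@(9, 7): e=[31,6,11] → X
    (6,3)@(13, 7): e=[-1,6,43] → .
    (4,4)@(9, 9): e=[17,-6,37] → .
    (5,4)@(11, 9): e=[1,-6,53] → .
  covered (5 px):
    . . . . . . . . . .
    . . . . . . . X . .
    . . . . . X X . . .
    . . . . X X . . . .
    . . . . . . . . . .
T2:
  2·area = 4
  edge (8, 4)→(2, 2): d=(-6,-2) top-left  bias=+0
  edge (2, 2)→(1, 1): d=(-1,-1) top-left  bias=+0
  edge (1, 1)→(8, 4): d=(7,3) right/bottom  bias=-1
    (0,0)@(1, 1): e=[4,0,0] → .  [on edge]
    (1,1)@(3, 3): e=[-4,0,8] → .  [on edge]
    (2,1)@(5, 3): e=[0,2,2] → X  [on edge]
    (3,1)@(7, 3): e=[4,4,-4] → .
    (2,2)@(5, 5): e=[-12,0,16] → .  [on edge]
    (5,2)@(11, 5): e=[0,6,-2] → .  [on edge]
    (3,3)@(7, 7): e=[-20,0,24] → .  [on edge]
    (7,3)@(15, 7): e=[-4,8,0] → .  [on edge]
    (8,3)@(17, 7): e=[0,10,-6] → .  [on edge]
    (4,4)@(9, 9): e=[-28,0,32] → .  [on edge]
  covered (1 px):
    . . . . . . . . . .
    . . X . . . . . . .
    . . . . . . . . . .
    . . . . . . . . . .
    . . . . . . . . . .
T3:
  2·area = 48  (B↔C swapped to make it positive)
  edge (12, 4)→(8, 8): d=(-4,4) right/bottom  bias=-1
  edge (8, 8)→(4, 0): d=(-4,-8) top-left  bias=+0
  edge (4, 0)→(12, 4): d=(8,4) right/bottom  bias=-1
    (2,0)@(5, 1): e=[40,4,4] → X
    (3,0)@(7, 1): e=[32,20,-4] → .
    (7,0)@(15, 1): e=[0,84,-36] → .  [on edge]
    (2,1)@(5, 3): e=[32,-4,20] → .
    (3,1)@(7, 3): e=[24,12,12] → X
    (4,1)@(9, 3): e=[16,28,4] → X
    (5,1)@(11, 3): e=[8,44,-4] → .
    (6,1)@(13, 3): e=[0,60,-12] → .  [on edge]
    (3,2)@(7, 5): e=[16,4,28] → X
    (5,2)@(11, 5): e=[0,36,12] → .  [on edge]
    (3,3)@(7, 7): e=[8,-4,44] → .
    (4,3)@(9, 7): e=[0,12,36] → .  [on edge]
    (3,4)@(7, 9): e=[0,-12,60] → .  [on edge]
  covered (5 px):
    . . X . . . . . . .
    . . . X X . . . . .
    . . . X X . . . . .
    . . . . . . . . . .
    . . . . . . . . . .

Result: [18,17,13]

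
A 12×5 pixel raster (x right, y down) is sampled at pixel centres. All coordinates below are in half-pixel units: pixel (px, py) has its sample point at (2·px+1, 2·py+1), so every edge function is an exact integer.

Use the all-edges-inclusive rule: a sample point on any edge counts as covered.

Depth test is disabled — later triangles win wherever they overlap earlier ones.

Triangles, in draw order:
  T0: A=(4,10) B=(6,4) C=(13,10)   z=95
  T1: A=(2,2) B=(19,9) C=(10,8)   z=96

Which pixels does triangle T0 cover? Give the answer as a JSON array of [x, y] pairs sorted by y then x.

T0:
  2·area = 54
  edge (4, 10)→(6, 4): d=(2,-6) inclusive
  edge (6, 4)→(13, 10): d=(7,6) inclusive
  edge (13, 10)→(4, 10): d=(-9,0) inclusive
    (3,0)@(7, 1): e=[0,-27,81] → ·  [on edge]
    (3,2)@(7, 5): e=[8,1,45] → █
    (4,2)@(9, 5): e=[20,-11,45] → ·
    (2,3)@(5, 7): e=[0,27,27] → █  [on edge]
    (4,3)@(9, 7): e=[24,3,27] → █
    (5,3)@(11, 7): e=[36,-9,27] → ·
    (2,4)@(5, 9): e=[4,41,9] → █
    (5,4)@(11, 9): e=[40,5,9] → █
    (6,4)@(13, 9): e=[52,-7,9] → ·
  covered (8 px):
    · · · · · · · · · · · ·
    · · · · · · · · · · · ·
    · · · █ · · · · · · · ·
    · · █ █ █ · · · · · · ·
    · · █ █ █ █ · · · · · ·
T1:
  2·area = 46
  edge (2, 2)→(19, 9): d=(17,7) inclusive
  edge (19, 9)→(10, 8): d=(-9,-1) inclusive
  edge (10, 8)→(2, 2): d=(-8,-6) inclusive
    (3,2)@(7, 5): e=[16,24,6] → █
    (4,2)@(9, 5): e=[2,26,18] → █
    (5,2)@(11, 5): e=[-12,28,30] → ·
    (0,3)@(1, 7): e=[92,0,-46] → ·  [on edge]
    (3,3)@(7, 7): e=[50,6,-10] → ·
    (4,3)@(9, 7): e=[36,8,2] → █
    (5,3)@(11, 7): e=[22,10,14] → █
    (6,3)@(13, 7): e=[8,12,26] → █
    (7,3)@(15, 7): e=[-6,14,38] → ·
    (4,4)@(9, 9): e=[70,-10,-14] → ·
    (5,4)@(11, 9): e=[56,-8,-2] → ·
    (6,4)@(13, 9): e=[42,-6,10] → ·
    (9,4)@(19, 9): e=[0,0,46] → █  [on edge]
  covered (6 px):
    · · · · · · · · · · · ·
    · · · · · · · · · · · ·
    · · · █ █ · · · · · · ·
    · · · · █ █ █ · · · · ·
    · · · · · · · · · █ · ·

Final: [[3,2],[2,3],[3,3],[4,3],[2,4],[3,4],[4,4],[5,4]]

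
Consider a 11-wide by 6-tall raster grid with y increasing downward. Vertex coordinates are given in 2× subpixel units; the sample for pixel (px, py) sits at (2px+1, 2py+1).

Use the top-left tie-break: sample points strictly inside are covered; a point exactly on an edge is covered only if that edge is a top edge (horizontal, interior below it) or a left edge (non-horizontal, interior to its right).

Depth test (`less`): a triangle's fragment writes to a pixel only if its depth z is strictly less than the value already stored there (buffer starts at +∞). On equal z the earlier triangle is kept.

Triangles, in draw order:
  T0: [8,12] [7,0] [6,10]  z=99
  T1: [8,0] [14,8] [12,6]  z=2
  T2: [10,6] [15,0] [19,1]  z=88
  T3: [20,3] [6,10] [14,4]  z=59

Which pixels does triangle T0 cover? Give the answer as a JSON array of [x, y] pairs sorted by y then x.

T0:
  2·area = 22  (B↔C swapped to make it positive)
  edge (8, 12)→(6, 10): d=(-2,-2) top-left  bias=+0
  edge (6, 10)→(7, 0): d=(1,-10) top-left  bias=+0
  edge (7, 0)→(8, 12): d=(1,12) right/bottom  bias=-1
    (3,0)@(7, 1): e=[20,1,1] → X
    (4,0)@(9, 1): e=[24,21,-23] → .
    (3,1)@(7, 3): e=[16,3,3] → X
    (4,1)@(9, 3): e=[20,23,-21] → .
    (0,2)@(1, 5): e=[0,-55,77] → .  [on edge]
    (3,2)@(7, 5): e=[12,5,5] → X
    (4,2)@(9, 5): e=[16,25,-19] → .
    (1,3)@(3, 7): e=[0,-33,55] → .  [on edge]
    (3,3)@(7, 7): e=[8,7,7] → X
    (4,3)@(9, 7): e=[12,27,-17] → .
    (2,4)@(5, 9): e=[0,-11,33] → .  [on edge]
    (3,4)@(7, 9): e=[4,9,9] → X
    (3,5)@(7, 11): e=[0,11,11] → X  [on edge]
  covered (6 px):
    . . . X . . . . . . .
    . . . X . . . . . . .
    . . . X . . . . . . .
    . . . X . . . . . . .
    . . . X . . . . . . .
    . . . X . . . . . . .
T1:
  2·area = 4
  edge (8, 0)→(14, 8): d=(6,8) right/bottom  bias=-1
  edge (14, 8)→(12, 6): d=(-2,-2) top-left  bias=+0
  edge (12, 6)→(8, 0): d=(-4,-6) top-left  bias=+0
    (3,0)@(7, 1): e=[14,0,-10] → .  [on edge]
    (4,1)@(9, 3): e=[10,0,-6] → .  [on edge]
    (5,2)@(11, 5): e=[6,0,-2] → .  [on edge]
    (6,3)@(13, 7): e=[2,0,2] → X  [on edge]
    (7,3)@(15, 7): e=[-14,4,14] → .
    (6,4)@(13, 9): e=[14,-4,-6] → .
    (7,4)@(15, 9): e=[-2,0,6] → .  [on edge]
    (8,5)@(17, 11): e=[-6,0,10] → .  [on edge]
  covered (1 px):
    . . . . . . . . . . .
    . . . . . . . . . . .
    . . . . . . . . . . .
    . . . . . . X . . . .
    . . . . . . . . . . .
    . . . . . . . . . . .
T2:
  2·area = 29
  edge (10, 6)→(15, 0): d=(5,-6) top-left  bias=+0
  edge (15, 0)→(19, 1): d=(4,1) right/bottom  bias=-1
  edge (19, 1)→(10, 6): d=(-9,5) right/bottom  bias=-1
    (7,0)@(15, 1): e=[5,4,20] → X
    (8,0)@(17, 1): e=[17,2,10] → X
    (9,0)@(19, 1): e=[29,0,0] → .  [on edge]
    (6,1)@(13, 3): e=[3,14,12] → X
    (8,1)@(17, 3): e=[27,10,-8] → .
    (5,2)@(11, 5): e=[1,24,4] → X
    (6,2)@(13, 5): e=[13,22,-6] → .
    (7,2)@(15, 5): e=[25,20,-16] → .
    (5,3)@(11, 7): e=[11,32,-14] → .
    (0,5)@(1, 11): e=[-29,58,0] → .  [on edge]
  covered (5 px):
    . . . . . . . X X . .
    . . . . . . X X . . .
    . . . . . X . . . . .
    . . . . . . . . . . .
    . . . . . . . . . . .
    . . . . . . . . . . .
T3:
  2·area = 28
  edge (20, 3)→(6, 10): d=(-14,7) right/bottom  bias=-1
  edge (6, 10)→(14, 4): d=(8,-6) top-left  bias=+0
  edge (14, 4)→(20, 3): d=(6,-1) top-left  bias=+0
    (6,2)@(13, 5): e=[21,2,5] → X
    (7,2)@(15, 5): e=[7,14,7] → X
    (8,2)@(17, 5): e=[-7,26,9] → .
    (5,3)@(11, 7): e=[7,6,15] → X
    (6,3)@(13, 7): e=[-7,18,17] → .
    (7,3)@(15, 7): e=[-21,30,19] → .
    (5,4)@(11, 9): e=[-21,22,27] → .
  covered (3 px):
    . . . . . . . . . . .
    . . . . . . . . . . .
    . . . . . . X X . . .
    . . . . . X . . . . .
    . . . . . . . . . . .
    . . . . . . . . . . .

Result: [[3,0],[3,1],[3,2],[3,3],[3,4],[3,5]]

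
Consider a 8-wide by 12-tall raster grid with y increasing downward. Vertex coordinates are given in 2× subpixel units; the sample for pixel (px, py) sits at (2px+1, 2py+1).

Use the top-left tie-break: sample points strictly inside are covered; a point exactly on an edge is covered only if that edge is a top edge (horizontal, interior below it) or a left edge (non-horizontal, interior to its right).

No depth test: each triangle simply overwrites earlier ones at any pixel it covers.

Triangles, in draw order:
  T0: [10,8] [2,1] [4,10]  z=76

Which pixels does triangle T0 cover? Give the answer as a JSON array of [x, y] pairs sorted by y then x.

T0:
  2·area = 58  (B↔C swapped to make it positive)
  edge (10, 8)→(4, 10): d=(-6,2) right/bottom  bias=-1
  edge (4, 10)→(2, 1): d=(-2,-9) top-left  bias=+0
  edge (2, 1)→(10, 8): d=(8,7) right/bottom  bias=-1
    (1,1)@(3, 3): e=[44,5,9] → X
    (2,1)@(5, 3): e=[40,23,-5] → .
    (1,2)@(3, 5): e=[32,1,25] → X
    (2,2)@(5, 5): e=[28,19,11] → X
    (3,2)@(7, 5): e=[24,37,-3] → .
    (1,3)@(3, 7): e=[20,-3,41] → .
    (2,3)@(5, 7): e=[16,15,27] → X
    (3,3)@(7, 7): e=[12,33,13] → X
    (4,3)@(9, 7): e=[8,51,-1] → .
    (6,3)@(13, 7): e=[0,87,-29] → .  [on edge]
    (2,4)@(5, 9): e=[4,11,43] → X
    (3,4)@(7, 9): e=[0,29,29] → .  [on edge]
    (0,5)@(1, 11): e=[0,-29,87] → .  [on edge]
  covered (6 px):
    . . . . . . . .
    . X . . . . . .
    . X X . . . . .
    . . X X . . . .
    . . X . . . . .
    . . . . . . . .
    . . . . . . . .
    . . . . . . . .
    . . . . . . . .
    . . . . . . . .
    . . . . . . . .
    . . . . . . . .

Answer: [[1,1],[1,2],[2,2],[2,3],[3,3],[2,4]]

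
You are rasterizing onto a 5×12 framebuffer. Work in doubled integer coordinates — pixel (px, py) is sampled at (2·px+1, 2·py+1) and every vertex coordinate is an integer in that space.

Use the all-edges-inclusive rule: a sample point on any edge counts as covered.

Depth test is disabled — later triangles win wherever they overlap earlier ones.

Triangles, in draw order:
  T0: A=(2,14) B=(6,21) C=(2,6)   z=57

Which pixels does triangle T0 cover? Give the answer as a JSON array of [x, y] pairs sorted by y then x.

T0:
  2·area = 32  (B↔C swapped to make it positive)
  edge (2, 14)→(2, 6): d=(0,-8) inclusive
  edge (2, 6)→(6, 21): d=(4,15) inclusive
  edge (6, 21)→(2, 14): d=(-4,-7) inclusive
    (1,5)@(3, 11): e=[8,5,19] → X
    (2,5)@(5, 11): e=[24,-25,33] → .
    (1,6)@(3, 13): e=[8,13,11] → X
    (2,6)@(5, 13): e=[24,-17,25] → .
    (1,7)@(3, 15): e=[8,21,3] → X
    (2,7)@(5, 15): e=[24,-9,17] → .
    (1,8)@(3, 17): e=[8,29,-5] → .
    (2,9)@(5, 19): e=[24,7,1] → X
    (3,9)@(7, 19): e=[40,-23,15] → .
    (2,10)@(5, 21): e=[24,15,-7] → .
  covered (4 px):
    . . . . .
    . . . . .
    . . . . .
    . . . . .
    . . . . .
    . X . . .
    . X . . .
    . X . . .
    . . . . .
    . . X . .
    . . . . .
    . . . . .

Answer: [[1,5],[1,6],[1,7],[2,9]]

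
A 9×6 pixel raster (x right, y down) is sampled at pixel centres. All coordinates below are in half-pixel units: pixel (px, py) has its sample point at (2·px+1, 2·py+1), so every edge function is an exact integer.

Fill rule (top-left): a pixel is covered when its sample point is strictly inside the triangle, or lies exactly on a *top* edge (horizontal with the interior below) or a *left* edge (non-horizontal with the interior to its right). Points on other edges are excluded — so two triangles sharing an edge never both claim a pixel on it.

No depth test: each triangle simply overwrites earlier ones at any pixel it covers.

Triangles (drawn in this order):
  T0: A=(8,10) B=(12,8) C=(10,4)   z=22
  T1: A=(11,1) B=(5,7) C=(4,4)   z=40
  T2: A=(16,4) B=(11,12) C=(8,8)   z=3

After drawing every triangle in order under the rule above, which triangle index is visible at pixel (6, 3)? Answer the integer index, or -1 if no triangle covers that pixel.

T0:
  2·area = 20  (B↔C swapped to make it positive)
  edge (8, 10)→(10, 4): d=(2,-6) top-left  bias=+0
  edge (10, 4)→(12, 8): d=(2,4) right/bottom  bias=-1
  edge (12, 8)→(8, 10): d=(-4,2) right/bottom  bias=-1
    (5,0)@(11, 1): e=[0,-10,30] → ·  [on edge]
    (4,3)@(9, 7): e=[0,10,10] → █  [on edge]
    (5,3)@(11, 7): e=[12,2,6] → █
    (6,3)@(13, 7): e=[24,-6,2] → ·
    (4,4)@(9, 9): e=[4,14,2] → █
    (5,4)@(11, 9): e=[16,6,-2] → ·
    (4,5)@(9, 11): e=[8,18,-6] → ·
  covered (3 px):
    · · · · · · · · ·
    · · · · · · · · ·
    · · · · · · · · ·
    · · · · █ █ · · ·
    · · · · █ · · · ·
    · · · · · · · · ·
T1:
  2·area = 24
  edge (11, 1)→(5, 7): d=(-6,6) right/bottom  bias=-1
  edge (5, 7)→(4, 4): d=(-1,-3) top-left  bias=+0
  edge (4, 4)→(11, 1): d=(7,-3) top-left  bias=+0
    (1,0)@(3, 1): e=[48,0,-24] → ·  [on edge]
    (5,0)@(11, 1): e=[0,24,0] → ·  [on edge]
    (3,1)@(7, 3): e=[12,10,2] → █
    (4,1)@(9, 3): e=[0,16,8] → ·  [on edge]
    (2,2)@(5, 5): e=[12,2,10] → █
    (3,2)@(7, 5): e=[0,8,16] → ·  [on edge]
    (2,3)@(5, 7): e=[0,0,24] → ·  [on edge]
    (1,4)@(3, 9): e=[0,-8,32] → ·  [on edge]
    (0,5)@(1, 11): e=[0,-16,40] → ·  [on edge]
  covered (2 px):
    · · · · · · · · ·
    · · · █ · · · · ·
    · · █ · · · · · ·
    · · · · · · · · ·
    · · · · · · · · ·
    · · · · · · · · ·
T2:
  2·area = 44
  edge (16, 4)→(11, 12): d=(-5,8) right/bottom  bias=-1
  edge (11, 12)→(8, 8): d=(-3,-4) top-left  bias=+0
  edge (8, 8)→(16, 4): d=(8,-4) top-left  bias=+0
    (7,2)@(15, 5): e=[3,37,4] → █
    (8,2)@(17, 5): e=[-13,45,12] → ·
    (5,3)@(11, 7): e=[25,15,4] → █
    (6,3)@(13, 7): e=[9,23,12] → █
    (7,3)@(15, 7): e=[-7,31,20] → ·
    (4,4)@(9, 9): e=[31,1,12] → █
    (6,4)@(13, 9): e=[-1,17,28] → ·
    (4,5)@(9, 11): e=[21,-5,28] → ·
    (5,5)@(11, 11): e=[5,3,36] → █
    (6,5)@(13, 11): e=[-11,11,44] → ·
  covered (6 px):
    · · · · · · · · ·
    · · · · · · · · ·
    · · · · · · · █ ·
    · · · · · █ █ · ·
    · · · · █ █ · · ·
    · · · · · █ · · ·

Z-buffer (winner per pixel, '.' = empty):
  . . . . . . . . .
  . . . 1 . . . . .
  . . 1 . . . . 2 .
  . . . . 0 2 2 . .
  . . . . 2 2 . . .
  . . . . . 2 . . .

Answer: 2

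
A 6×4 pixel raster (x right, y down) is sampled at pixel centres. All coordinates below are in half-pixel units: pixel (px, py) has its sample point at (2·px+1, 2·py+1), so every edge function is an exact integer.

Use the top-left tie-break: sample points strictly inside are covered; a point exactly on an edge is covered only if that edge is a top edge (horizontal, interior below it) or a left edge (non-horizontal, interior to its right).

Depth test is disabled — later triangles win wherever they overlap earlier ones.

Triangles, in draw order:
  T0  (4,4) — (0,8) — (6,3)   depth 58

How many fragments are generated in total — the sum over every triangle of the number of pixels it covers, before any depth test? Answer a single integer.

T0:
  2·area = 4  (B↔C swapped to make it positive)
  edge (4, 4)→(6, 3): d=(2,-1) top-left  bias=+0
  edge (6, 3)→(0, 8): d=(-6,5) right/bottom  bias=-1
  edge (0, 8)→(4, 4): d=(4,-4) top-left  bias=+0
    (3,0)@(7, 1): e=[-3,7,0] → ·  [on edge]
    (2,1)@(5, 3): e=[-1,5,0] → ·  [on edge]
    (1,2)@(3, 5): e=[1,3,0] → █  [on edge]
    (2,2)@(5, 5): e=[3,-7,8] → ·
    (0,3)@(1, 7): e=[3,1,0] → █  [on edge]
    (1,3)@(3, 7): e=[5,-9,8] → ·
  covered (2 px):
    · · · · · ·
    · · · · · ·
    · █ · · · ·
    █ · · · · ·

Result: 2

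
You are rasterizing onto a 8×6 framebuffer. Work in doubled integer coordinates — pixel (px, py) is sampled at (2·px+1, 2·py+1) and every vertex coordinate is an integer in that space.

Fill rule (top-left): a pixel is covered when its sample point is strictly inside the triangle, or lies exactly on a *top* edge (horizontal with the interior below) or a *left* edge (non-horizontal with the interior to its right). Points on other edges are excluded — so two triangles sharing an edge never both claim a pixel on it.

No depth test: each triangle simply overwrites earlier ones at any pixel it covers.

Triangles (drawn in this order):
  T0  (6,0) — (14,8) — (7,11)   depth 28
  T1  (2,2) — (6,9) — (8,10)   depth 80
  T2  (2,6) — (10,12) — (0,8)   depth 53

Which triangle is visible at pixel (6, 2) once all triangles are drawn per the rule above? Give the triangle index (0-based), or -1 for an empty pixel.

T0:
  2·area = 80
  edge (6, 0)→(14, 8): d=(8,8) right/bottom  bias=-1
  edge (14, 8)→(7, 11): d=(-7,3) right/bottom  bias=-1
  edge (7, 11)→(6, 0): d=(-1,-11) top-left  bias=+0
    (3,0)@(7, 1): e=[0,70,10] → .  [on edge]
    (3,1)@(7, 3): e=[16,56,8] → X
    (4,1)@(9, 3): e=[0,50,30] → .  [on edge]
    (3,2)@(7, 5): e=[32,42,6] → X
    (4,2)@(9, 5): e=[16,36,28] → X
    (5,2)@(11, 5): e=[0,30,50] → .  [on edge]
    (3,3)@(7, 7): e=[48,28,4] → X
    (5,3)@(11, 7): e=[16,16,48] → X
    (6,3)@(13, 7): e=[0,10,70] → .  [on edge]
    (3,4)@(7, 9): e=[64,14,2] → X
    (6,4)@(13, 9): e=[16,-4,68] → .
    (7,4)@(15, 9): e=[0,-10,90] → .  [on edge]
    (3,5)@(7, 11): e=[80,0,0] → .  [on edge]
  covered (9 px):
    . . . . . . . .
    . . . X . . . .
    . . . X X . . .
    . . . X X X . .
    . . . X X X . .
    . . . . . . . .
T1:
  2·area = 10  (B↔C swapped to make it positive)
  edge (2, 2)→(8, 10): d=(6,8) right/bottom  bias=-1
  edge (8, 10)→(6, 9): d=(-2,-1) top-left  bias=+0
  edge (6, 9)→(2, 2): d=(-4,-7) top-left  bias=+0
    (2,3)@(5, 7): e=[6,3,1] → X
    (3,3)@(7, 7): e=[-10,5,15] → .
    (2,4)@(5, 9): e=[18,-1,-7] → .
    (3,4)@(7, 9): e=[2,1,7] → X
    (4,4)@(9, 9): e=[-14,3,21] → .
    (3,5)@(7, 11): e=[14,-3,-1] → .
  covered (2 px):
    . . . . . . . .
    . . . . . . . .
    . . . . . . . .
    . . X . . . . .
    . . . X . . . .
    . . . . . . . .
T2:
  2·area = 28
  edge (2, 6)→(10, 12): d=(8,6) right/bottom  bias=-1
  edge (10, 12)→(0, 8): d=(-10,-4) top-left  bias=+0
  edge (0, 8)→(2, 6): d=(2,-2) top-left  bias=+0
    (3,0)@(7, 1): e=[-70,98,0] → .  [on edge]
    (2,1)@(5, 3): e=[-42,70,0] → .  [on edge]
    (1,2)@(3, 5): e=[-14,42,0] → .  [on edge]
    (0,3)@(1, 7): e=[14,14,0] → X  [on edge]
    (1,3)@(3, 7): e=[2,22,4] → X
    (2,3)@(5, 7): e=[-10,30,8] → .
    (0,4)@(1, 9): e=[30,-6,4] → .
    (1,4)@(3, 9): e=[18,2,8] → X
    (2,4)@(5, 9): e=[6,10,12] → X
    (3,4)@(7, 9): e=[-6,18,16] → .
    (1,5)@(3, 11): e=[34,-18,12] → .
    (2,5)@(5, 11): e=[22,-10,16] → .
  covered (4 px):
    . . . . . . . .
    . . . . . . . .
    . . . . . . . .
    X X . . . . . .
    . X X . . . . .
    . . . . . . . .

Z-buffer (winner per pixel, '.' = empty):
  . . . . . . . .
  . . . 0 . . . .
  . . . 0 0 . . .
  2 2 1 0 0 0 . .
  . 2 2 1 0 0 . .
  . . . . . . . .

Answer: -1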